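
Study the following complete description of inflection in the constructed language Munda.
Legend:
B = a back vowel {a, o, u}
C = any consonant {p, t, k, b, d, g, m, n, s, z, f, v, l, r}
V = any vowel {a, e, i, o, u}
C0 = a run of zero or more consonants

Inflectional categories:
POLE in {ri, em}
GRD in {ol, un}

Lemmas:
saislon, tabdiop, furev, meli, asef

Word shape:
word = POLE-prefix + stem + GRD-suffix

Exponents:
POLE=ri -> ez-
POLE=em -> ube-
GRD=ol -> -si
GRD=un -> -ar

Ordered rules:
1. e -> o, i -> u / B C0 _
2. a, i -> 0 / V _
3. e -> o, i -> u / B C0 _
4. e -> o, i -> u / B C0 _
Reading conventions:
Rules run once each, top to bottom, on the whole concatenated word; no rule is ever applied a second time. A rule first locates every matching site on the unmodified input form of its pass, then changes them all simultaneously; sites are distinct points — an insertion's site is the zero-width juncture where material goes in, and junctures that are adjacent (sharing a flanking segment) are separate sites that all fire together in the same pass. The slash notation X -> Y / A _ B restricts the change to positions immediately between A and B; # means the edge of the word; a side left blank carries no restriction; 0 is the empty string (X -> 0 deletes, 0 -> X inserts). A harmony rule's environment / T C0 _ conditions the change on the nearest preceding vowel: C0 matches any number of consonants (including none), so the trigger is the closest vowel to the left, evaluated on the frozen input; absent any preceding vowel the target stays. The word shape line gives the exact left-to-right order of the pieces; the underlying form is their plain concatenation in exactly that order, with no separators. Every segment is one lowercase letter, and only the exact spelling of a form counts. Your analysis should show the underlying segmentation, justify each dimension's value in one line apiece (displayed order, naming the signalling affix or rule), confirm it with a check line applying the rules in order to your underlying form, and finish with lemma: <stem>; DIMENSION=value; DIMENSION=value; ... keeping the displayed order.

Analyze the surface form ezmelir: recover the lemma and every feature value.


underlying: ez-meli-ar
POLE=ri - signalled by the affix ez-
GRD=un - signalled by the affix -ar
check: ezmeliar -> ezmeliar -> ezmelir -> ezmelir -> ezmelir
lemma: meli; POLE=ri; GRD=un


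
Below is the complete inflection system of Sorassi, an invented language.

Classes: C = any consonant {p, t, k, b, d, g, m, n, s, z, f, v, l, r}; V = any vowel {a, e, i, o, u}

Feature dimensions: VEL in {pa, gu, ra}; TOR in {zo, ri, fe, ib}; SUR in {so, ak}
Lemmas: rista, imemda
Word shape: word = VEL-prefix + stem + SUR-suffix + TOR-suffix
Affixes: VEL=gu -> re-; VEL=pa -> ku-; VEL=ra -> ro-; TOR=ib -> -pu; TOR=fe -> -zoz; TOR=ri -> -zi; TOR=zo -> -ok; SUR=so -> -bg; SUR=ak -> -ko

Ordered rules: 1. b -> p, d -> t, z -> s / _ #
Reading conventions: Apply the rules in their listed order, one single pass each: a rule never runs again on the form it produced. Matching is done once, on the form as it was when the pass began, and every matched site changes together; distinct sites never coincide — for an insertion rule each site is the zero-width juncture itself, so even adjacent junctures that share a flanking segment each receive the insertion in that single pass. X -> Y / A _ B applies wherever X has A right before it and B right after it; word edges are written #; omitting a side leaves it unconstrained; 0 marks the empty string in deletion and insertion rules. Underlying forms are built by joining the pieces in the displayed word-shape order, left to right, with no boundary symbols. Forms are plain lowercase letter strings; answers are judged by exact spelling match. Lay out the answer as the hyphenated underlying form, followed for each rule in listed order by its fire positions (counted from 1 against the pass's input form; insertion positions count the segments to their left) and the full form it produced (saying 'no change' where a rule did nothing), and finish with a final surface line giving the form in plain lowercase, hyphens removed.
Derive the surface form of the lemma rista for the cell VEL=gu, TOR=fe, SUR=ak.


underlying: re-rista-ko-zoz
1. b -> p, d -> t, z -> s / _ #: fires at position(s) 12: reristakozos
surface: reristakozos


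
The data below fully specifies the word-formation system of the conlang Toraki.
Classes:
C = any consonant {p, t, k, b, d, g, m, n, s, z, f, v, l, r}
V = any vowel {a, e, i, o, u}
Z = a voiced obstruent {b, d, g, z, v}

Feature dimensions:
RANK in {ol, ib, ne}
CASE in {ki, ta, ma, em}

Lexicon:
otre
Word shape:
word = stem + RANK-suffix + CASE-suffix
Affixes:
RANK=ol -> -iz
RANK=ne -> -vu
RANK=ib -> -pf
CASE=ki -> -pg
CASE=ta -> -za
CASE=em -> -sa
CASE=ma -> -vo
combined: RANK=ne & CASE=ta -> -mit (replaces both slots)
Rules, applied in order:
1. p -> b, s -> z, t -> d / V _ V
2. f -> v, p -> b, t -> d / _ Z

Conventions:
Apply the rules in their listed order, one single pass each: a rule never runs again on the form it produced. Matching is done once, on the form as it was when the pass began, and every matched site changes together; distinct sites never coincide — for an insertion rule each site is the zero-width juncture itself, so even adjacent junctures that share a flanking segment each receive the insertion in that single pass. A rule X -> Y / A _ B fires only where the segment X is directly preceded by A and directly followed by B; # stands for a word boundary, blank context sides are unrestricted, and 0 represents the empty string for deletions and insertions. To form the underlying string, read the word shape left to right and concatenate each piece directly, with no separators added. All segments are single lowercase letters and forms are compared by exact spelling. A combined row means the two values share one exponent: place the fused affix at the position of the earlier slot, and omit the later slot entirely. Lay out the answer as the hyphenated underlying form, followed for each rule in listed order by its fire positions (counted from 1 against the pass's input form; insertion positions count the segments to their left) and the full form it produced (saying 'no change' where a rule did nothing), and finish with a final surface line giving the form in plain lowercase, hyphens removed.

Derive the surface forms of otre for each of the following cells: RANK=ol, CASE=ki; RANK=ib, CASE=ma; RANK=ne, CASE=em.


cell RANK=ol, CASE=ki:
underlying: otre-iz-pg
1. p -> b, s -> z, t -> d / V _ V: no change
2. f -> v, p -> b, t -> d / _ Z: fires at position(s) 7: otreizbg
surface: otreizbg

cell RANK=ib, CASE=ma:
underlying: otre-pf-vo
1. p -> b, s -> z, t -> d / V _ V: no change
2. f -> v, p -> b, t -> d / _ Z: fires at position(s) 6: otrepvvo
surface: otrepvvo

cell RANK=ne, CASE=em:
underlying: otre-vu-sa
1. p -> b, s -> z, t -> d / V _ V: fires at position(s) 7: otrevuza
2. f -> v, p -> b, t -> d / _ Z: no change
surface: otrevuza


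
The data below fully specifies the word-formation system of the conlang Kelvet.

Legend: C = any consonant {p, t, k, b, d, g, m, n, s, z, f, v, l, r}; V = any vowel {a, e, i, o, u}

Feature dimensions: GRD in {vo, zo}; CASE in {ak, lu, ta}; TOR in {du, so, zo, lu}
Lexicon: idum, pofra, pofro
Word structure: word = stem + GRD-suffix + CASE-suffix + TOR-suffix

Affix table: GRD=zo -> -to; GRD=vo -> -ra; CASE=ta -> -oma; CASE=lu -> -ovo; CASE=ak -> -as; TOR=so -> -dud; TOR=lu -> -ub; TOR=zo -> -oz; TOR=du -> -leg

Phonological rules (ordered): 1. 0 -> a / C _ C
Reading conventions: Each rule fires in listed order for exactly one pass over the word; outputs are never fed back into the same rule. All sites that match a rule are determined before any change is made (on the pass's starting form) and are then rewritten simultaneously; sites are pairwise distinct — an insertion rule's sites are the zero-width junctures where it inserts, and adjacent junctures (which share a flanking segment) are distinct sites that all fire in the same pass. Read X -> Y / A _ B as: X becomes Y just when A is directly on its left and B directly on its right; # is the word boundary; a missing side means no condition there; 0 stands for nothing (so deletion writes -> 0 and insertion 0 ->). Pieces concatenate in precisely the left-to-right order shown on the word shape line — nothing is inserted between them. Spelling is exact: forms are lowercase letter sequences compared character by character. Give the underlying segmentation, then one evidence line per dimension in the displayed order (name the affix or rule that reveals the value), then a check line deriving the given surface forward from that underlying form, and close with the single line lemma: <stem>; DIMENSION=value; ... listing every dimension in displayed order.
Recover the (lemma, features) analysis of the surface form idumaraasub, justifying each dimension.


underlying: idum-ra-as-ub
GRD=vo - signalled by the affix -ra
CASE=ak - signalled by the affix -as
TOR=lu - signalled by the affix -ub
check: idumraasub -> idumaraasub
lemma: idum; GRD=vo; CASE=ak; TOR=lu


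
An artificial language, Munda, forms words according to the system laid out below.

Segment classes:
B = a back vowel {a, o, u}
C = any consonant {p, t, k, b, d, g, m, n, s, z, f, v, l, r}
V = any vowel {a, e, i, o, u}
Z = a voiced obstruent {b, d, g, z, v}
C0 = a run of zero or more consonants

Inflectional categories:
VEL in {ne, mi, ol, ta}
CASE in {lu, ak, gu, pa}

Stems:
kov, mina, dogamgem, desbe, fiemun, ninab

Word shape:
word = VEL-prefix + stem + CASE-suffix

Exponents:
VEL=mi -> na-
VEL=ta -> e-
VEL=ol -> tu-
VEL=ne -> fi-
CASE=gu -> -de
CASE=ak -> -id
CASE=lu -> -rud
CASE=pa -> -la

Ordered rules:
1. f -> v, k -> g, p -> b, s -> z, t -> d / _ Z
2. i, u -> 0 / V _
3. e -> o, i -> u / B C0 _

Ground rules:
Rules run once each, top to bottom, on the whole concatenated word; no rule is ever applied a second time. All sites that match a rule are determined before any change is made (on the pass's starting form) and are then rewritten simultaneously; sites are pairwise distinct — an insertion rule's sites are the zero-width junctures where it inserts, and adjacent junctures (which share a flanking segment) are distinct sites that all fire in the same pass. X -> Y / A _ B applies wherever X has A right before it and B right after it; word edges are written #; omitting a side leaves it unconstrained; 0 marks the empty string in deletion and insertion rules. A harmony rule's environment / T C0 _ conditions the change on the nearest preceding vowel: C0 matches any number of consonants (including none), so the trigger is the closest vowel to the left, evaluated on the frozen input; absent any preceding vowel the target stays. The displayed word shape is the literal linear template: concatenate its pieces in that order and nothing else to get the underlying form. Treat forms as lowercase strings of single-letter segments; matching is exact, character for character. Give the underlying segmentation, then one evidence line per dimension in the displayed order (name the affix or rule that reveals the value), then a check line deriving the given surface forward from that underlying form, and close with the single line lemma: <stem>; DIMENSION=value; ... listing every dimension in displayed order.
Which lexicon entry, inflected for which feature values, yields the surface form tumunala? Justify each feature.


underlying: tu-mina-la
VEL=ol - signalled by the affix tu-
CASE=pa - signalled by the affix -la
check: tuminala -> tuminala -> tuminala -> tumunala
lemma: mina; VEL=ol; CASE=pa


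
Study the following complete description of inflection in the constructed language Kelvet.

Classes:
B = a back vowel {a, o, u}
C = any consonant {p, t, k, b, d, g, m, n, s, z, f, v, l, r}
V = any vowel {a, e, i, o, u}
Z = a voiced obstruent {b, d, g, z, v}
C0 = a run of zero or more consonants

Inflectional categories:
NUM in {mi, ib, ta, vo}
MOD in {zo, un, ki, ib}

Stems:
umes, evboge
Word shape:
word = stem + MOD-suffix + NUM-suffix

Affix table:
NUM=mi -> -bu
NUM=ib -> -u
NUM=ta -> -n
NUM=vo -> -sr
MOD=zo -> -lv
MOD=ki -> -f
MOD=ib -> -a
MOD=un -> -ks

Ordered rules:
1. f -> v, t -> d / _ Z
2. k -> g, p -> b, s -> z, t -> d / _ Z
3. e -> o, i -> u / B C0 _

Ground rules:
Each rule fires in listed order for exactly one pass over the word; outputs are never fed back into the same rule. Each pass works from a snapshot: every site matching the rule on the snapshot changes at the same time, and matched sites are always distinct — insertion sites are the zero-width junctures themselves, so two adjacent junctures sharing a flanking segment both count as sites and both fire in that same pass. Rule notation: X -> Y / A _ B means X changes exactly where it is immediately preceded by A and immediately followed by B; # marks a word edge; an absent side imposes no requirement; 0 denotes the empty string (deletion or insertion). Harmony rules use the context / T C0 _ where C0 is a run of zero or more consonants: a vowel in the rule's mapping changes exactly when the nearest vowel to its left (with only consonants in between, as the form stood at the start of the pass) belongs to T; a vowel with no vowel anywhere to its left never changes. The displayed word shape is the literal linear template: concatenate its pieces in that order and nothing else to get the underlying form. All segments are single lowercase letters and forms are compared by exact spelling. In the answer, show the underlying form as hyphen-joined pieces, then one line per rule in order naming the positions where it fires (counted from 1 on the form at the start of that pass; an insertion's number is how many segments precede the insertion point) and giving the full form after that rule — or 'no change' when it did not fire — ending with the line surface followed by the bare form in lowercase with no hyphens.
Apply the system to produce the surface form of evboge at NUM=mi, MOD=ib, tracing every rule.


underlying: evboge-a-bu
1. f -> v, t -> d / _ Z: no change
2. k -> g, p -> b, s -> z, t -> d / _ Z: no change
3. e -> o, i -> u / B C0 _: fires at position(s) 6: evbogoabu
surface: evbogoabu


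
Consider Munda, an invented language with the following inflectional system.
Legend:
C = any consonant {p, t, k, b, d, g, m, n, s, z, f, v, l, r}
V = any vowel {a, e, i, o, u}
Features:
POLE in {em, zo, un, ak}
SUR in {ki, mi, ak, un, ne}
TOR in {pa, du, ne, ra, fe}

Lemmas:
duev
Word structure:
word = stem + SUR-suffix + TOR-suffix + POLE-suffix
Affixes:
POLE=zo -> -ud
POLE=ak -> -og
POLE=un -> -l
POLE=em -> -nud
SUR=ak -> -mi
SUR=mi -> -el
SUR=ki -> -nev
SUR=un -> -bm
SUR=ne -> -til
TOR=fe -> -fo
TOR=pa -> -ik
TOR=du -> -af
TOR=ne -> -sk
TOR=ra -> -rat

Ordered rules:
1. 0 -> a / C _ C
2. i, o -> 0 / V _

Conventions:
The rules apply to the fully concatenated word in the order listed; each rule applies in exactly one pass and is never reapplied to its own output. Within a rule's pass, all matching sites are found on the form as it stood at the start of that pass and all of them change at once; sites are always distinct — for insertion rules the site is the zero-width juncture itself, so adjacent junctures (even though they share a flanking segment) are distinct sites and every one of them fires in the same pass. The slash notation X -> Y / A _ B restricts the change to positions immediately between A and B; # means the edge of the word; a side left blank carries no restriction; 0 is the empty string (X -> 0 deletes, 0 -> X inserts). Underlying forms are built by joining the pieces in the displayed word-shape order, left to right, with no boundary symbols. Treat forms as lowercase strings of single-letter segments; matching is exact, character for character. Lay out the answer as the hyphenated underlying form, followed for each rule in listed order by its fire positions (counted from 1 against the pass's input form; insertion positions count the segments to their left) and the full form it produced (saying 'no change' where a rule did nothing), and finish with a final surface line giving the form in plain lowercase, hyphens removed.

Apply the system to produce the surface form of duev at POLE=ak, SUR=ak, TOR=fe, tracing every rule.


underlying: duev-mi-fo-og
1. 0 -> a / C _ C: inserts after position(s) 4: duevamifoog
2. i, o -> 0 / V _: fires at position(s) 10: duevamifog
surface: duevamifog


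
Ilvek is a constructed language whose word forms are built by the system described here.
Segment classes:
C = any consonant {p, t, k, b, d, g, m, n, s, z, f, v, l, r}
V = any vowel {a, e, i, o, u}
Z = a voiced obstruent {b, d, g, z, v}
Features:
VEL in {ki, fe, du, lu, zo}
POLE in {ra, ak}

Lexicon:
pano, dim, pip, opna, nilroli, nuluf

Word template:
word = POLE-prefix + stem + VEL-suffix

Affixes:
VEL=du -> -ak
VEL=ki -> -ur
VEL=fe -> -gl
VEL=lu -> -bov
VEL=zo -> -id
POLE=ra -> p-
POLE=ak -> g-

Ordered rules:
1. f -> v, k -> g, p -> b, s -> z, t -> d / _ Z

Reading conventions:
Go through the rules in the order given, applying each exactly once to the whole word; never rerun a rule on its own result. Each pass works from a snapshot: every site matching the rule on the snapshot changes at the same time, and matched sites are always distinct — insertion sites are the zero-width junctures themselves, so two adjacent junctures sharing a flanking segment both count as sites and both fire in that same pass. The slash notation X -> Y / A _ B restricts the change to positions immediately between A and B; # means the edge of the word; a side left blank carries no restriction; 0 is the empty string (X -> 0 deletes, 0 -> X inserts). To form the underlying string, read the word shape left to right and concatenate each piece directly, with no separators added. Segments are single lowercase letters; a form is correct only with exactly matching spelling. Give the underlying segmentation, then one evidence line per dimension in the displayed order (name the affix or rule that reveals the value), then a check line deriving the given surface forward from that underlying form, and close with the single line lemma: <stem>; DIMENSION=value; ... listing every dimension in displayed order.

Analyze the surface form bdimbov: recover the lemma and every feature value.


underlying: p-dim-bov
VEL=lu - signalled by the affix -bov
POLE=ra - signalled by the affix p-
check: pdimbov -> bdimbov
lemma: dim; VEL=lu; POLE=ra


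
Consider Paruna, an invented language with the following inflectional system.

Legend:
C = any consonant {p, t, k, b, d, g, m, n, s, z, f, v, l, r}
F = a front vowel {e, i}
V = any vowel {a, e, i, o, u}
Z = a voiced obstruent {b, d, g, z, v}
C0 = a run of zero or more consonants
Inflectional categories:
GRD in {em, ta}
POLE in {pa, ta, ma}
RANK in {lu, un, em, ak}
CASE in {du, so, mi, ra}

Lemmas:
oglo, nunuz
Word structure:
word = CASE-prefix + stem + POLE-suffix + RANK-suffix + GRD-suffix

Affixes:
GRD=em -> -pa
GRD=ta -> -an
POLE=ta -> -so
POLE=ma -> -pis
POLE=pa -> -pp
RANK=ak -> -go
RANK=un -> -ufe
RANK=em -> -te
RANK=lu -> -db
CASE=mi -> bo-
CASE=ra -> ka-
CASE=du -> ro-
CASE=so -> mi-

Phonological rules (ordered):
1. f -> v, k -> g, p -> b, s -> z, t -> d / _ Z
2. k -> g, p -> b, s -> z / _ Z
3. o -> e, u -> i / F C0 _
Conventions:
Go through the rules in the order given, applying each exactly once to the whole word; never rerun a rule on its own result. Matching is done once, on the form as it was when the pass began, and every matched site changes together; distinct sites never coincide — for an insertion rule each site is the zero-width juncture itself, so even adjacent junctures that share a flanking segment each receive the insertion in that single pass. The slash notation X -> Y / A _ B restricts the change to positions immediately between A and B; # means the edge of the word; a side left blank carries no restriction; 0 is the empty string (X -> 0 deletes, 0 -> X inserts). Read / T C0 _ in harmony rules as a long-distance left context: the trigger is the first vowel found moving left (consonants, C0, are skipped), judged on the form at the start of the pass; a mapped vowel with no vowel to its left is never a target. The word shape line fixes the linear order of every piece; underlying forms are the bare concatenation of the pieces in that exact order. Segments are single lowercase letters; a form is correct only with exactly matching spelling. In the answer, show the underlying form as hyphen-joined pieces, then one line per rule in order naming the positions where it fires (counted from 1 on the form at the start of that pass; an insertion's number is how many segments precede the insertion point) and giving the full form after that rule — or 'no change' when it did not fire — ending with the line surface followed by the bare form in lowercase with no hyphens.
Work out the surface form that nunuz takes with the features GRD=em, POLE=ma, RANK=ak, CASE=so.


underlying: mi-nunuz-pis-go-pa
1. f -> v, k -> g, p -> b, s -> z, t -> d / _ Z: fires at position(s) 10: minunuzpizgopa
2. k -> g, p -> b, s -> z / _ Z: no change
3. o -> e, u -> i / F C0 _: fires at position(s) 4, 12: mininuzpizgepa
surface: mininuzpizgepa


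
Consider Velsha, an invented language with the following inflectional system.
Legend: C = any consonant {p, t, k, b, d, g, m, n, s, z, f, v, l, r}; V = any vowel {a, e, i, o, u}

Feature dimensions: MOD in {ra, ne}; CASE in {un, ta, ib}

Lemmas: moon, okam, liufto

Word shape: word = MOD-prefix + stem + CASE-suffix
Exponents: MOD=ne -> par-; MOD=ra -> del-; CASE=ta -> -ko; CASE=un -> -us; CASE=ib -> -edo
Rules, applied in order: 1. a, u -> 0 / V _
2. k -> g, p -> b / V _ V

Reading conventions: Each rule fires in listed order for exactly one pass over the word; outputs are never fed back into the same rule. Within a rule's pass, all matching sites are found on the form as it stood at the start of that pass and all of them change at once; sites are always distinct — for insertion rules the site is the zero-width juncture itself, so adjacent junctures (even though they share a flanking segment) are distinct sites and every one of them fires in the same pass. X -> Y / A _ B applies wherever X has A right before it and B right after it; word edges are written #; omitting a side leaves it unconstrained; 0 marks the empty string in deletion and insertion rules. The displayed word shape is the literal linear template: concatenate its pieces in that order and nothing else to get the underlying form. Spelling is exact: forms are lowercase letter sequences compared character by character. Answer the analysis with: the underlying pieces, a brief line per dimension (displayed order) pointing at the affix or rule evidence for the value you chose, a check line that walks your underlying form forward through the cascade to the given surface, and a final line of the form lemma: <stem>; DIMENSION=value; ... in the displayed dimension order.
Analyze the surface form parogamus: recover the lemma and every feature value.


underlying: par-okam-us
MOD=ne - signalled by the affix par-
CASE=un - signalled by the affix -us
check: parokamus -> parokamus -> parogamus
lemma: okam; MOD=ne; CASE=un


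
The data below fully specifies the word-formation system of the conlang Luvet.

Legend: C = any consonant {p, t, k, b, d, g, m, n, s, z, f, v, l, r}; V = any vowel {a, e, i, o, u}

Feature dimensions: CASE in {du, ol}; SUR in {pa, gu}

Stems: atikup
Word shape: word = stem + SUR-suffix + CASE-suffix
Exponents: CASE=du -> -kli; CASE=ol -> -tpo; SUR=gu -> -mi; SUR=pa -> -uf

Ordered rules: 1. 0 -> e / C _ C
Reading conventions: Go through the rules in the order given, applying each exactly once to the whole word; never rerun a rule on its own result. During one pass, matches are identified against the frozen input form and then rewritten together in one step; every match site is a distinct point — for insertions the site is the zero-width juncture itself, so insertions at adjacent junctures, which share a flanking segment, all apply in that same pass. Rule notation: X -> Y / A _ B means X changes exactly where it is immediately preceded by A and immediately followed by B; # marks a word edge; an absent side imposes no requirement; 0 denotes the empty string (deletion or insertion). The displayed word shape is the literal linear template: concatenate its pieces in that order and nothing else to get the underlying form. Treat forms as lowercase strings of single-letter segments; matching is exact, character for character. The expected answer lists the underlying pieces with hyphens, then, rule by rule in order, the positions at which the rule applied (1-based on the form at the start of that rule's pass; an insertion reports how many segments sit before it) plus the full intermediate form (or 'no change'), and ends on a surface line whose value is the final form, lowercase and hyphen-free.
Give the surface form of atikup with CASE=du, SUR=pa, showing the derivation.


underlying: atikup-uf-kli
1. 0 -> e / C _ C: inserts after position(s) 8, 9: atikupufekeli
surface: atikupufekeli


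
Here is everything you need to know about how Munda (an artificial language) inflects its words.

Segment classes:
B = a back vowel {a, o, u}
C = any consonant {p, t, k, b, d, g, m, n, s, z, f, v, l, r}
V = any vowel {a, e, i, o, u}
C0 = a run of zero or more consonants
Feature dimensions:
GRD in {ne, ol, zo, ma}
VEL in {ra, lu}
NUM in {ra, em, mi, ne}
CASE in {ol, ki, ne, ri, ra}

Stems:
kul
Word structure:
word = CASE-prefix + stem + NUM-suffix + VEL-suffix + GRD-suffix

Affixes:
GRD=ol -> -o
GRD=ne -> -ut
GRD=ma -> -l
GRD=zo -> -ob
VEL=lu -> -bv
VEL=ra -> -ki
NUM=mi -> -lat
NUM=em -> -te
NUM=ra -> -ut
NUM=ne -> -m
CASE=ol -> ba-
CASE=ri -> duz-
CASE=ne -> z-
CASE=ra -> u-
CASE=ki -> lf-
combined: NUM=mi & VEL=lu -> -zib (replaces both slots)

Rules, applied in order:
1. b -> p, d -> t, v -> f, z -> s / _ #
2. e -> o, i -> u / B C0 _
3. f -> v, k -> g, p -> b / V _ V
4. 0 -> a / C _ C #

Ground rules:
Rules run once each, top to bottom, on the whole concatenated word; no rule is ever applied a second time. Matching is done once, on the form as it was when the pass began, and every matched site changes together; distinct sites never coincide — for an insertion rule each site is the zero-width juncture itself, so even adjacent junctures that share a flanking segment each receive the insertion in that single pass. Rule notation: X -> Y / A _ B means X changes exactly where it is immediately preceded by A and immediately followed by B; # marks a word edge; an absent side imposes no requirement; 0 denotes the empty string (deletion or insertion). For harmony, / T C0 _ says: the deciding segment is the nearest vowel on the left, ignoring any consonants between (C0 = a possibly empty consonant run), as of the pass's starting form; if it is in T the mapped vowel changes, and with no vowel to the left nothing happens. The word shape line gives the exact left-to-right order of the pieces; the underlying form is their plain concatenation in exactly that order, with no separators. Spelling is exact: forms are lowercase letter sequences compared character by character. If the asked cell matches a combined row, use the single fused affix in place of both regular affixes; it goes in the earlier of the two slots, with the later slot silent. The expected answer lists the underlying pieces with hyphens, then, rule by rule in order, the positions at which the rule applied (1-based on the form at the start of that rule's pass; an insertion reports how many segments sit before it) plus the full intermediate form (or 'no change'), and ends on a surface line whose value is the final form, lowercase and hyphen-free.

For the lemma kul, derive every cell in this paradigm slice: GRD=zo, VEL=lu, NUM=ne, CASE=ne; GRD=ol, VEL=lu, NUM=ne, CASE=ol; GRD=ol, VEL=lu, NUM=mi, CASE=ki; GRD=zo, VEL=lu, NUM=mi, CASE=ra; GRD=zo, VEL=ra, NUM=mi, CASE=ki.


cell GRD=zo, VEL=lu, NUM=ne, CASE=ne:
underlying: z-kul-m-bv-ob
1. b -> p, d -> t, v -> f, z -> s / _ #: fires at position(s) 9: zkulmbvop
2. e -> o, i -> u / B C0 _: no change
3. f -> v, k -> g, p -> b / V _ V: no change
4. 0 -> a / C _ C #: no change
surface: zkulmbvop

cell GRD=ol, VEL=lu, NUM=ne, CASE=ol:
underlying: ba-kul-m-bv-o
1. b -> p, d -> t, v -> f, z -> s / _ #: no change
2. e -> o, i -> u / B C0 _: no change
3. f -> v, k -> g, p -> b / V _ V: fires at position(s) 3: bagulmbvo
4. 0 -> a / C _ C #: no change
surface: bagulmbvo

cell GRD=ol, VEL=lu, NUM=mi, CASE=ki:
underlying: lf-kul-zib-o
1. b -> p, d -> t, v -> f, z -> s / _ #: no change
2. e -> o, i -> u / B C0 _: fires at position(s) 7: lfkulzubo
3. f -> v, k -> g, p -> b / V _ V: no change
4. 0 -> a / C _ C #: no change
surface: lfkulzubo

cell GRD=zo, VEL=lu, NUM=mi, CASE=ra:
underlying: u-kul-zib-ob
1. b -> p, d -> t, v -> f, z -> s / _ #: fires at position(s) 9: ukulzibop
2. e -> o, i -> u / B C0 _: fires at position(s) 6: ukulzubop
3. f -> v, k -> g, p -> b / V _ V: fires at position(s) 2: ugulzubop
4. 0 -> a / C _ C #: no change
surface: ugulzubop

cell GRD=zo, VEL=ra, NUM=mi, CASE=ki:
underlying: lf-kul-lat-ki-ob
1. b -> p, d -> t, v -> f, z -> s / _ #: fires at position(s) 12: lfkullatkiop
2. e -> o, i -> u / B C0 _: fires at position(s) 10: lfkullatkuop
3. f -> v, k -> g, p -> b / V _ V: no change
4. 0 -> a / C _ C #: no change
surface: lfkullatkuop


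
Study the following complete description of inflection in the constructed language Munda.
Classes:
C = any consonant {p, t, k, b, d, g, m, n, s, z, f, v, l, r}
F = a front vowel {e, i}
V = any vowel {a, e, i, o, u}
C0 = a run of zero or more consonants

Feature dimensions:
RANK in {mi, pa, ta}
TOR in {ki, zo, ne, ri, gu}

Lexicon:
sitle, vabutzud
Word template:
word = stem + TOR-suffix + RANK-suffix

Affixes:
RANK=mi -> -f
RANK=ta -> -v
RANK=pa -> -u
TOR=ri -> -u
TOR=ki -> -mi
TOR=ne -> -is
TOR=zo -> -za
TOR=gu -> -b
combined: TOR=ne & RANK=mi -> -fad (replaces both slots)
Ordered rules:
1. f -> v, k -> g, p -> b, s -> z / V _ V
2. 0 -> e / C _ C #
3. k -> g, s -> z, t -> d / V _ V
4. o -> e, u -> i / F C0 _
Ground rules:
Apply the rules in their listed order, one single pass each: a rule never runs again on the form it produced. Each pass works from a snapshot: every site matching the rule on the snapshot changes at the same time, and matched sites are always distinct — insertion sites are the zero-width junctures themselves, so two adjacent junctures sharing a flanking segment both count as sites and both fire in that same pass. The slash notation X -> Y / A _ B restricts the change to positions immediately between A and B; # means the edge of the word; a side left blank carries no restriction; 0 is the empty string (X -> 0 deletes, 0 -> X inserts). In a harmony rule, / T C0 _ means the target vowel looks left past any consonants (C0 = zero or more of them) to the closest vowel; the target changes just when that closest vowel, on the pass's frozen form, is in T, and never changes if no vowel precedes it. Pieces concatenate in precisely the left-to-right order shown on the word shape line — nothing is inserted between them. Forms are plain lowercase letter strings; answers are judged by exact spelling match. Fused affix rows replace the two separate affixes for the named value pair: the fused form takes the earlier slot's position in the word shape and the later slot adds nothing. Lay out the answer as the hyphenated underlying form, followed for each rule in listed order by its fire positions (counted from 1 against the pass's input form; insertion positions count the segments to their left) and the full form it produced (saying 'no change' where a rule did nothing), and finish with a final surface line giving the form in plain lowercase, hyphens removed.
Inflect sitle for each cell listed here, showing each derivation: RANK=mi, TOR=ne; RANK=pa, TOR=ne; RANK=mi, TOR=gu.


cell RANK=mi, TOR=ne:
underlying: sitle-fad
1. f -> v, k -> g, p -> b, s -> z / V _ V: fires at position(s) 6: sitlevad
2. 0 -> e / C _ C #: no change
3. k -> g, s -> z, t -> d / V _ V: no change
4. o -> e, u -> i / F C0 _: no change
surface: sitlevad

cell RANK=pa, TOR=ne:
underlying: sitle-is-u
1. f -> v, k -> g, p -> b, s -> z / V _ V: fires at position(s) 7: sitleizu
2. 0 -> e / C _ C #: no change
3. k -> g, s -> z, t -> d / V _ V: no change
4. o -> e, u -> i / F C0 _: fires at position(s) 8: sitleizi
surface: sitleizi

cell RANK=mi, TOR=gu:
underlying: sitle-b-f
1. f -> v, k -> g, p -> b, s -> z / V _ V: no change
2. 0 -> e / C _ C #: inserts after position(s) 6: sitlebef
3. k -> g, s -> z, t -> d / V _ V: no change
4. o -> e, u -> i / F C0 _: no change
surface: sitlebef


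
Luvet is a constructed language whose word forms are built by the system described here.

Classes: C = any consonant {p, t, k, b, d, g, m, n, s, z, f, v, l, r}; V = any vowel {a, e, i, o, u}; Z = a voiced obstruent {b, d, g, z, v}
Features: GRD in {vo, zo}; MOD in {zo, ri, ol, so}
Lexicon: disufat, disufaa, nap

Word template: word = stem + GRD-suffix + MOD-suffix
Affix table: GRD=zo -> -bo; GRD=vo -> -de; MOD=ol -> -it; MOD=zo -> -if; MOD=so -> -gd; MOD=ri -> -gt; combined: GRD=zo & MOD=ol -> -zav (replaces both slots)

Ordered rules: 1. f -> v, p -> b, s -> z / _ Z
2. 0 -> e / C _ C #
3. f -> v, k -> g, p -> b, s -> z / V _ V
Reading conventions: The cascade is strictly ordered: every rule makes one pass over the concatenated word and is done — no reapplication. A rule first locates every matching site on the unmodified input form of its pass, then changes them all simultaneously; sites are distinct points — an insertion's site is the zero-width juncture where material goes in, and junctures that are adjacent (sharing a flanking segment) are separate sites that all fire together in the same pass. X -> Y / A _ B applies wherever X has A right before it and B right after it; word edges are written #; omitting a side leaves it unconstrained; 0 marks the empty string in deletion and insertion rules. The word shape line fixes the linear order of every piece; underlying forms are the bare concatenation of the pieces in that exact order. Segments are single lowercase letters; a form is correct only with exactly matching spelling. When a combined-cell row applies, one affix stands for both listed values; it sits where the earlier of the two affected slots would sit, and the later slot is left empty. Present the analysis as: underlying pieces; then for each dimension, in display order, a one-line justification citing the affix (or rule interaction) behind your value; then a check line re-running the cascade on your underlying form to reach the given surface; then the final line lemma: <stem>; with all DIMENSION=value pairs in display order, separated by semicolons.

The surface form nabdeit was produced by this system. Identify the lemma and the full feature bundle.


underlying: nap-de-it
GRD=vo - signalled by the affix -de
MOD=ol - signalled by the affix -it
check: napdeit -> nabdeit -> nabdeit -> nabdeit
lemma: nap; GRD=vo; MOD=ol


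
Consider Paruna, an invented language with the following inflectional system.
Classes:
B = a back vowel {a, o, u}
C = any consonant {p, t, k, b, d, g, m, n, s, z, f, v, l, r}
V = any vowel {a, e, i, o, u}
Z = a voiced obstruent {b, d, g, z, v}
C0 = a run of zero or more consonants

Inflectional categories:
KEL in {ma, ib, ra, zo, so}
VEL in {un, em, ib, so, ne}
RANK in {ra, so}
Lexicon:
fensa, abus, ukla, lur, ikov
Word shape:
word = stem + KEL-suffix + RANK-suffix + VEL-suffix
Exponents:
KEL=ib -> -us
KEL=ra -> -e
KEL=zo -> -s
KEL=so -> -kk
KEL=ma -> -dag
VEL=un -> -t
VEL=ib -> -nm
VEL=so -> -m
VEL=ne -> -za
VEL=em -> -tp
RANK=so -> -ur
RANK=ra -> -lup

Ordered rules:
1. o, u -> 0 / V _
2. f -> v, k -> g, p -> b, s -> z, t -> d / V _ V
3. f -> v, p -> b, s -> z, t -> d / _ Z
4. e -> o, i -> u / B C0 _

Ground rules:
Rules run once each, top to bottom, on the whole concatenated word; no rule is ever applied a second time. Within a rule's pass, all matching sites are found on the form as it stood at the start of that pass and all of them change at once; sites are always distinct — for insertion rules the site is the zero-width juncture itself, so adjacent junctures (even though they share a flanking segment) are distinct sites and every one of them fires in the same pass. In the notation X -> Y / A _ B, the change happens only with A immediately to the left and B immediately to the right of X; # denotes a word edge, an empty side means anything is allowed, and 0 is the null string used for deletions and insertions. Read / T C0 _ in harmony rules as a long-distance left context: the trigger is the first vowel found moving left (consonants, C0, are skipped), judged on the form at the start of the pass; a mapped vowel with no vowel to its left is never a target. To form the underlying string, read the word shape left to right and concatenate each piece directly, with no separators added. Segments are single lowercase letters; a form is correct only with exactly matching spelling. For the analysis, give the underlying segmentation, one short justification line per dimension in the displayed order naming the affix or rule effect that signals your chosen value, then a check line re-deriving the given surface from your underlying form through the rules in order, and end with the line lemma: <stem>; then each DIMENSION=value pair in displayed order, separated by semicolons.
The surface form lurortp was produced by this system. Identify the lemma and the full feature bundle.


underlying: lur-e-ur-tp
KEL=ra - signalled by the affix -e
VEL=em - signalled by the affix -tp
RANK=so - signalled by the affix -ur
check: lureurtp -> lurertp -> lurertp -> lurertp -> lurortp
lemma: lur; KEL=ra; VEL=em; RANK=so


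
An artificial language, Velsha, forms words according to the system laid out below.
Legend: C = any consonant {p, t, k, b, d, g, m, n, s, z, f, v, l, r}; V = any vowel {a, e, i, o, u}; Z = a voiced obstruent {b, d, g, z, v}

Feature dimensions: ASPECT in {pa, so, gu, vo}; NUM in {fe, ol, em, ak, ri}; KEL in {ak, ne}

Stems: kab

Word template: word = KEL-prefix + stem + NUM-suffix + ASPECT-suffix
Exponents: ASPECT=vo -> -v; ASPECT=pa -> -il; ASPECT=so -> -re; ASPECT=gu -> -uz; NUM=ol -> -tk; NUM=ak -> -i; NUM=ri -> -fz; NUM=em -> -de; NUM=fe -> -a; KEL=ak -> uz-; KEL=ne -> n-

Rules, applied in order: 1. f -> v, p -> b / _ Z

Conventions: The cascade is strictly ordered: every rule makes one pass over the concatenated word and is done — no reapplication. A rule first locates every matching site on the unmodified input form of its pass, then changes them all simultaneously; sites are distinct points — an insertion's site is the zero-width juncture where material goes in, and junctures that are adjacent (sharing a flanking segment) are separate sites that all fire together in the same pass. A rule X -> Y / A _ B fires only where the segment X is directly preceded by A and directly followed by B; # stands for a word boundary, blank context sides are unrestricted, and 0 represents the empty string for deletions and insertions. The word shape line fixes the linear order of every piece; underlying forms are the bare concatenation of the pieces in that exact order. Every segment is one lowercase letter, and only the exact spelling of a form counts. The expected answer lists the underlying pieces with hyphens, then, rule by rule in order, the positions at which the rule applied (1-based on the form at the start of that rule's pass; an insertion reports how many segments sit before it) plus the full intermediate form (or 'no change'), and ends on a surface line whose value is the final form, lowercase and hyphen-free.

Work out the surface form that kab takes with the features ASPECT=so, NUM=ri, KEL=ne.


underlying: n-kab-fz-re
1. f -> v, p -> b / _ Z: fires at position(s) 5: nkabvzre
surface: nkabvzre


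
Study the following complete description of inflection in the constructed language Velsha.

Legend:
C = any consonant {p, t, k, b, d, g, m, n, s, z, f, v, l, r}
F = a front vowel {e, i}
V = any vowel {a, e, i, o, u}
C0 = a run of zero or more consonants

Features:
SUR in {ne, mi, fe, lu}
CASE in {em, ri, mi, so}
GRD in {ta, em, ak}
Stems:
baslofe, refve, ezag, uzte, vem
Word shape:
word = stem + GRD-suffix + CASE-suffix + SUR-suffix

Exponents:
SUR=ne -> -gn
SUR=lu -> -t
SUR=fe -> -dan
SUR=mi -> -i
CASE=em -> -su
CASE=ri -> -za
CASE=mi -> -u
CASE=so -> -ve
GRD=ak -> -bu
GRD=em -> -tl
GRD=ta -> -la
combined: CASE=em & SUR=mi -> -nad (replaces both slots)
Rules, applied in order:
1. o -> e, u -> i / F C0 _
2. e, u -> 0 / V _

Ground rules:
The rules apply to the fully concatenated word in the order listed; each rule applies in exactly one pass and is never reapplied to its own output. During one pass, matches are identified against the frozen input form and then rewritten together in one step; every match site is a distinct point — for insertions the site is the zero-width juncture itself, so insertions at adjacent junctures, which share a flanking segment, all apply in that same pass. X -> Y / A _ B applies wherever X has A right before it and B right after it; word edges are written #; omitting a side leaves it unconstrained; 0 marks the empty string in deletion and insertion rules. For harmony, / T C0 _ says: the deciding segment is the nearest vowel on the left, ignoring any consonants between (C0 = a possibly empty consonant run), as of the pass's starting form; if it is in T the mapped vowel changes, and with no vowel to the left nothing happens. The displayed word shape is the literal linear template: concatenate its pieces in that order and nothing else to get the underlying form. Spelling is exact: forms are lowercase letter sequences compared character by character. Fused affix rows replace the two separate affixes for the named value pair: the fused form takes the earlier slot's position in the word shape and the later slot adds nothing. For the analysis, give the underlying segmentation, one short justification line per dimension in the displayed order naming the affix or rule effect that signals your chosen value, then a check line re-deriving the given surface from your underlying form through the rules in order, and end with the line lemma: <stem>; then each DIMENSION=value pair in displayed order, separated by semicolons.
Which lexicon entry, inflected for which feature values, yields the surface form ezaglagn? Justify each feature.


underlying: ezag-la-u-gn
SUR=ne - signalled by the affix -gn
CASE=mi - signalled by the affix -u
GRD=ta - signalled by the affix -la
check: ezaglaugn -> ezaglaugn -> ezaglagn
lemma: ezag; SUR=ne; CASE=mi; GRD=ta
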